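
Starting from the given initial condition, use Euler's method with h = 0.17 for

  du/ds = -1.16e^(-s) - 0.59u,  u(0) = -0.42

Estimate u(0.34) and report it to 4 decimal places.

Euler: u_{n+1} = u_n + h·f(s_n, u_n).
s=0.000000, u=-0.420000: f=-0.912200 → u ← -0.420000 + 0.17·(-0.912200) = -0.575074
s=0.170000, u=-0.575074: f=-0.639358 → u ← -0.575074 + 0.17·(-0.639358) = -0.683765
u(0.34) ≈ -0.6838

-0.6838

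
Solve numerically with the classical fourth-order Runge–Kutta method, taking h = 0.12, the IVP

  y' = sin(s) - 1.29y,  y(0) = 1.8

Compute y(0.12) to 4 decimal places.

RK4: k1 = f(s_n, y_n); k2 = f(s_n + h/2, y_n + (h/2)·k1); k3 = f(s_n + h/2, y_n + (h/2)·k2); k4 = f(s_n + h, y_n + h·k3); y_{n+1} = y_n + (h/6)·(k1 + 2k2 + 2k3 + k4).
s=0.000000, y=1.800000:
  k1 = f(0.000000, 1.800000) = -2.322000
  k2 = f(0.060000, 1.660680) = -2.082313
  k3 = f(0.060000, 1.675061) = -2.100865
  k4 = f(0.120000, 1.547896) = -1.877074
  y ← 1.800000 + (0.12/6)·(k1 + 2k2 + 2k3 + k4) = 1.548691
y(0.12) ≈ 1.5487

1.5487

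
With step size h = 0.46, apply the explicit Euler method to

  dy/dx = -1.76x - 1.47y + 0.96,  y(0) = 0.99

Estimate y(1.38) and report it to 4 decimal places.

Euler: y_{n+1} = y_n + h·f(x_n, y_n).
x=0.000000, y=0.990000: f=-0.495300 → y ← 0.990000 + 0.46·(-0.495300) = 0.762162
x=0.460000, y=0.762162: f=-0.969978 → y ← 0.762162 + 0.46·(-0.969978) = 0.315972
x=0.920000, y=0.315972: f=-1.123679 → y ← 0.315972 + 0.46·(-1.123679) = -0.200920
y(1.38) ≈ -0.2009

-0.2009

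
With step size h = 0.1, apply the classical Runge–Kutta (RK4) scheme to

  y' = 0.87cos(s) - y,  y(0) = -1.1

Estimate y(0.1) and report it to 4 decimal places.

RK4: k1 = f(s_n, y_n); k2 = f(s_n + h/2, y_n + (h/2)·k1); k3 = f(s_n + h/2, y_n + (h/2)·k2); k4 = f(s_n + h, y_n + h·k3); y_{n+1} = y_n + (h/6)·(k1 + 2k2 + 2k3 + k4).
s=0.000000, y=-1.100000:
  k1 = f(0.000000, -1.100000) = 1.970000
  k2 = f(0.050000, -1.001500) = 1.870413
  k3 = f(0.050000, -1.006479) = 1.875392
  k4 = f(0.100000, -0.912461) = 1.778114
  y ← -1.100000 + (0.1/6)·(k1 + 2k2 + 2k3 + k4) = -0.912671
y(0.1) ≈ -0.9127

-0.9127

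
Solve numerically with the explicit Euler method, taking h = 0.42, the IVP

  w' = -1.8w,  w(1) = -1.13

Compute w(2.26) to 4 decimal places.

-0.0164

Euler: w_{n+1} = w_n + h·f(t_n, w_n).
t=1.000000, w=-1.130000: f=2.034000 → w ← -1.130000 + 0.42·2.034000 = -0.275720
t=1.420000, w=-0.275720: f=0.496296 → w ← -0.275720 + 0.42·0.496296 = -0.067276
t=1.840000, w=-0.067276: f=0.121096 → w ← -0.067276 + 0.42·0.121096 = -0.016415
w(2.26) ≈ -0.0164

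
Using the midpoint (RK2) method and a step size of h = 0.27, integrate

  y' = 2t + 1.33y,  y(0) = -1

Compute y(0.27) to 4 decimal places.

-1.3507

Midpoint: k1 = f(t_n, y_n); k2 = f(t_n + h/2, y_n + (h/2)·k1); y_{n+1} = y_n + h·k2.
t=0.000000, y=-1.000000:
  k1 = f(0.000000, -1.000000) = -1.330000
  k2 = f(0.135000, -1.179550) = -1.298802
  y ← -1.000000 + 0.27·(-1.298802) = -1.350676
y(0.27) ≈ -1.3507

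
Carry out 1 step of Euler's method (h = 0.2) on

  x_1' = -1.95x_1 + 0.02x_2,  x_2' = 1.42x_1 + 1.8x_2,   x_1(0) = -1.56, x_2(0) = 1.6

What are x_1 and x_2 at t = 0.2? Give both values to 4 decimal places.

-0.9452, 1.7330

Euler on (x_1,x_2): x_1_{n+1} = x_1_n + h·x_1', x_2_{n+1} = x_2_n + h·x_2'.
0.000000: (-1.560000, 1.600000); f=(3.074000, 0.664800) → (-0.945200, 1.732960)
(x_1(0.2), x_2(0.2)) ≈ (-0.9452, 1.7330)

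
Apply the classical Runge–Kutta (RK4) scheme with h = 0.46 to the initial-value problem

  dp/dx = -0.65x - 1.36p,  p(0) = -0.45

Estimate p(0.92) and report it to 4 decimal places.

-0.3182

RK4: k1 = f(x_n, p_n); k2 = f(x_n + h/2, p_n + (h/2)·k1); k3 = f(x_n + h/2, p_n + (h/2)·k2); k4 = f(x_n + h, p_n + h·k3); p_{n+1} = p_n + (h/6)·(k1 + 2k2 + 2k3 + k4).
x=0.000000, p=-0.450000:
  k1 = f(0.000000, -0.450000) = 0.612000
  k2 = f(0.230000, -0.309240) = 0.271066
  k3 = f(0.230000, -0.387655) = 0.377710
  k4 = f(0.460000, -0.276253) = 0.076704
  p ← -0.450000 + (0.46/6)·(k1 + 2k2 + 2k3 + k4) = -0.297720
x=0.460000, p=-0.297720:
  k1 = f(0.460000, -0.297720) = 0.105899
  k2 = f(0.690000, -0.273363) = -0.076726
  k3 = f(0.690000, -0.315367) = -0.019601
  k4 = f(0.920000, -0.306737) = -0.180838
  p ← -0.297720 + (0.46/6)·(k1 + 2k2 + 2k3 + k4) = -0.318236
p(0.92) ≈ -0.3182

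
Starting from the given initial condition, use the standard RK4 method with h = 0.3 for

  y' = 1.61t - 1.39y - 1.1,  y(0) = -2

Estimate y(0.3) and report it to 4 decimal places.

RK4: k1 = f(t_n, y_n); k2 = f(t_n + h/2, y_n + (h/2)·k1); k3 = f(t_n + h/2, y_n + (h/2)·k2); k4 = f(t_n + h, y_n + h·k3); y_{n+1} = y_n + (h/6)·(k1 + 2k2 + 2k3 + k4).
t=0.000000, y=-2.000000:
  k1 = f(0.000000, -2.000000) = 1.680000
  k2 = f(0.150000, -1.748000) = 1.571220
  k3 = f(0.150000, -1.764317) = 1.593901
  k4 = f(0.300000, -1.521830) = 1.498343
  y ← -2.000000 + (0.3/6)·(k1 + 2k2 + 2k3 + k4) = -1.524571
y(0.3) ≈ -1.5246

-1.5246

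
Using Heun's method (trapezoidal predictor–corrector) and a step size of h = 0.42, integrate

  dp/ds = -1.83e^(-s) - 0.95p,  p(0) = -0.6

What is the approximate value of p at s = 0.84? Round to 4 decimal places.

-0.9246

Heun: k1 = f(s_n, p_n); k2 = f(s_n + h, p_n + h·k1); p_{n+1} = p_n + (h/2)·(k1 + k2).
s=0.000000, p=-0.600000:
  k1 = f(0.000000, -0.600000) = -1.260000
  k2 = f(0.420000, -1.129200) = -0.129656
  p ← -0.600000 + (0.42/2)·(-1.260000 + (-0.129656)) = -0.891828
s=0.420000, p=-0.891828:
  k1 = f(0.420000, -0.891828) = -0.355159
  k2 = f(0.840000, -1.040995) = 0.198915
  p ← -0.891828 + (0.42/2)·(-0.355159 + 0.198915) = -0.924639
p(0.84) ≈ -0.9246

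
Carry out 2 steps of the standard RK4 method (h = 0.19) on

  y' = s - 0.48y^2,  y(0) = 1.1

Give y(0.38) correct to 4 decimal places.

0.9805

RK4: k1 = f(s_n, y_n); k2 = f(s_n + h/2, y_n + (h/2)·k1); k3 = f(s_n + h/2, y_n + (h/2)·k2); k4 = f(s_n + h, y_n + h·k3); y_{n+1} = y_n + (h/6)·(k1 + 2k2 + 2k3 + k4).
s=0.000000, y=1.100000:
  k1 = f(0.000000, 1.100000) = -0.580800
  k2 = f(0.095000, 1.044824) = -0.428995
  k3 = f(0.095000, 1.059245) = -0.443560
  k4 = f(0.190000, 1.015724) = -0.305213
  y ← 1.100000 + (0.19/6)·(k1 + 2k2 + 2k3 + k4) = 1.016681
s=0.190000, y=1.016681:
  k1 = f(0.190000, 1.016681) = -0.306147
  k2 = f(0.285000, 0.987597) = -0.183167
  k3 = f(0.285000, 0.999280) = -0.194309
  k4 = f(0.380000, 0.979762) = -0.080768
  y ← 1.016681 + (0.19/6)·(k1 + 2k2 + 2k3 + k4) = 0.980522
y(0.38) ≈ 0.9805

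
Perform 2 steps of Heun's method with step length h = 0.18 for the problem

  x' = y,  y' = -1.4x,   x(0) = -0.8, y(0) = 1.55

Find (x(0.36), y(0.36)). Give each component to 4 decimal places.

-0.1825, 1.8042

Heun on (x,y): k1 = f(s_n, state_n); k2 = f(s_n + h, state_n + h·k1); state_{n+1} = state_n + (h/2)·(k1 + k2).
0.000000: (-0.800000, 1.550000)
  k1 = (1.550000, 1.120000)
  predictor → (-0.521000, 1.751600)
  k2 = (1.751600, 0.729400)
  → (-0.502856, 1.716446)
0.180000: (-0.502856, 1.716446)
  k1 = (1.716446, 0.703998)
  predictor → (-0.193896, 1.843166)
  k2 = (1.843166, 0.271454)
  → (-0.182491, 1.804237)
(x(0.36), y(0.36)) ≈ (-0.1825, 1.8042)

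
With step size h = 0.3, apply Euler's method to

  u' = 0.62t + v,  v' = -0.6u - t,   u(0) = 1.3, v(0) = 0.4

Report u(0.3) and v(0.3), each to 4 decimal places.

Euler on (u,v): u_{n+1} = u_n + h·u', v_{n+1} = v_n + h·v'.
0.000000: (1.300000, 0.400000); f=(0.400000, -0.780000) → (1.420000, 0.166000)
(u(0.3), v(0.3)) ≈ (1.4200, 0.1660)

1.4200, 0.1660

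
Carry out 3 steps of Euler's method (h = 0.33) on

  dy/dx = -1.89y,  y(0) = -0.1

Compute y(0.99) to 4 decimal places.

-0.0053

Euler: y_{n+1} = y_n + h·f(x_n, y_n).
x=0.000000, y=-0.100000: f=0.189000 → y ← -0.100000 + 0.33·0.189000 = -0.037630
x=0.330000, y=-0.037630: f=0.071121 → y ← -0.037630 + 0.33·0.071121 = -0.014160
x=0.660000, y=-0.014160: f=0.026763 → y ← -0.014160 + 0.33·0.026763 = -0.005328
y(0.99) ≈ -0.0053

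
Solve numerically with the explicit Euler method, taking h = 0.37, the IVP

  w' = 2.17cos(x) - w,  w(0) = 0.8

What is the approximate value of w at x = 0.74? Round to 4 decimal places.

Euler: w_{n+1} = w_n + h·f(x_n, w_n).
x=0.000000, w=0.800000: f=1.370000 → w ← 0.800000 + 0.37·1.370000 = 1.306900
x=0.370000, w=1.306900: f=0.716250 → w ← 1.306900 + 0.37·0.716250 = 1.571913
w(0.74) ≈ 1.5719

1.5719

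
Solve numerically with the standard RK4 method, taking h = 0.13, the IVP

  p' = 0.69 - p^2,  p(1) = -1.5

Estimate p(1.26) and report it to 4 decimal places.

-2.1483

RK4: k1 = f(s_n, p_n); k2 = f(s_n + h/2, p_n + (h/2)·k1); k3 = f(s_n + h/2, p_n + (h/2)·k2); k4 = f(s_n + h, p_n + h·k3); p_{n+1} = p_n + (h/6)·(k1 + 2k2 + 2k3 + k4).
s=1.000000, p=-1.500000:
  k1 = f(1.000000, -1.500000) = -1.560000
  k2 = f(1.065000, -1.601400) = -1.874482
  k3 = f(1.065000, -1.621841) = -1.940369
  k4 = f(1.130000, -1.752248) = -2.380373
  p ← -1.500000 + (0.13/6)·(k1 + 2k2 + 2k3 + k4) = -1.750685
s=1.130000, p=-1.750685:
  k1 = f(1.130000, -1.750685) = -2.374898
  k2 = f(1.195000, -1.905053) = -2.939228
  k3 = f(1.195000, -1.941735) = -3.080334
  k4 = f(1.260000, -2.151128) = -3.937353
  p ← -1.750685 + (0.13/6)·(k1 + 2k2 + 2k3 + k4) = -2.148298
p(1.26) ≈ -2.1483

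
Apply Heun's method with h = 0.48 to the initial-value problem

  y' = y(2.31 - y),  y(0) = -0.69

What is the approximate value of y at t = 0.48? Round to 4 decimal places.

-2.8005

Heun: k1 = f(t_n, y_n); k2 = f(t_n + h, y_n + h·k1); y_{n+1} = y_n + (h/2)·(k1 + k2).
t=0.000000, y=-0.690000:
  k1 = f(0.000000, -0.690000) = -2.070000
  k2 = f(0.480000, -1.683600) = -6.723625
  y ← -0.690000 + (0.48/2)·(-2.070000 + (-6.723625)) = -2.800470
y(0.48) ≈ -2.8005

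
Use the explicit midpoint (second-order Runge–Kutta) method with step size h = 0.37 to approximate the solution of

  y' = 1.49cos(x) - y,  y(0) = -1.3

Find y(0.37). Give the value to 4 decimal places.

Midpoint: k1 = f(x_n, y_n); k2 = f(x_n + h/2, y_n + (h/2)·k1); y_{n+1} = y_n + h·k2.
x=0.000000, y=-1.300000:
  k1 = f(0.000000, -1.300000) = 2.790000
  k2 = f(0.185000, -0.783850) = 2.248425
  y ← -1.300000 + 0.37·2.248425 = -0.468083
y(0.37) ≈ -0.4681

-0.4681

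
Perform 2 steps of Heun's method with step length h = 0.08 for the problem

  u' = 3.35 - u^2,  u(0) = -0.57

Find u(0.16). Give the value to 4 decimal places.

-0.0555

Heun: k1 = f(t_n, u_n); k2 = f(t_n + h, u_n + h·k1); u_{n+1} = u_n + (h/2)·(k1 + k2).
t=0.000000, u=-0.570000:
  k1 = f(0.000000, -0.570000) = 3.025100
  k2 = f(0.080000, -0.327992) = 3.242421
  u ← -0.570000 + (0.08/2)·(3.025100 + 3.242421) = -0.319299
t=0.080000, u=-0.319299:
  k1 = f(0.080000, -0.319299) = 3.248048
  k2 = f(0.160000, -0.059455) = 3.346465
  u ← -0.319299 + (0.08/2)·(3.248048 + 3.346465) = -0.055519
u(0.16) ≈ -0.0555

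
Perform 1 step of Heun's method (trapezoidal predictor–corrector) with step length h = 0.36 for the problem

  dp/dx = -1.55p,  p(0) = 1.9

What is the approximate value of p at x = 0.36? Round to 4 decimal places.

Heun: k1 = f(x_n, p_n); k2 = f(x_n + h, p_n + h·k1); p_{n+1} = p_n + (h/2)·(k1 + k2).
x=0.000000, p=1.900000:
  k1 = f(0.000000, 1.900000) = -2.945000
  k2 = f(0.360000, 0.839800) = -1.301690
  p ← 1.900000 + (0.36/2)·(-2.945000 + (-1.301690)) = 1.135596
p(0.36) ≈ 1.1356

1.1356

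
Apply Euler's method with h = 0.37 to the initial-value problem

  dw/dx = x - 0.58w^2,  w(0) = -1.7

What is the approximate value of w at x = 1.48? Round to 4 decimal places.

-11.4357

Euler: w_{n+1} = w_n + h·f(x_n, w_n).
x=0.000000, w=-1.700000: f=-1.676200 → w ← -1.700000 + 0.37·(-1.676200) = -2.320194
x=0.370000, w=-2.320194: f=-2.752314 → w ← -2.320194 + 0.37·(-2.752314) = -3.338550
x=0.740000, w=-3.338550: f=-5.724632 → w ← -3.338550 + 0.37·(-5.724632) = -5.456664
x=1.110000, w=-5.456664: f=-16.159606 → w ← -5.456664 + 0.37·(-16.159606) = -11.435719
w(1.48) ≈ -11.4357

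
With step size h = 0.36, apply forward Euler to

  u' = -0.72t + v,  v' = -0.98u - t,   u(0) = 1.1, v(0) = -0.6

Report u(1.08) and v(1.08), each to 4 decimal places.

Euler on (u,v): u_{n+1} = u_n + h·u', v_{n+1} = v_n + h·v'.
0.000000: (1.100000, -0.600000); f=(-0.600000, -1.078000) → (0.884000, -0.988080)
0.360000: (0.884000, -0.988080); f=(-1.247280, -1.226320) → (0.434979, -1.429555)
0.720000: (0.434979, -1.429555); f=(-1.947955, -1.146280) → (-0.266285, -1.842216)
(u(1.08), v(1.08)) ≈ (-0.2663, -1.8422)

-0.2663, -1.8422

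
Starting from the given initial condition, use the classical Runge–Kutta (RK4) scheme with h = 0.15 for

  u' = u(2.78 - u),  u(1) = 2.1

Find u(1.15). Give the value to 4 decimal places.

RK4: k1 = f(x_n, u_n); k2 = f(x_n + h/2, u_n + (h/2)·k1); k3 = f(x_n + h/2, u_n + (h/2)·k2); k4 = f(x_n + h, u_n + h·k3); u_{n+1} = u_n + (h/6)·(k1 + 2k2 + 2k3 + k4).
x=1.000000, u=2.100000:
  k1 = f(1.000000, 2.100000) = 1.428000
  k2 = f(1.075000, 2.207100) = 1.264448
  k3 = f(1.075000, 2.194834) = 1.284343
  k4 = f(1.150000, 2.292651) = 1.117320
  u ← 2.100000 + (0.15/6)·(k1 + 2k2 + 2k3 + k4) = 2.291073
u(1.15) ≈ 2.2911

2.2911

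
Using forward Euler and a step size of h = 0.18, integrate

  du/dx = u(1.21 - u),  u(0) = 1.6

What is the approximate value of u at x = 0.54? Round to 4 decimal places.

1.3616

Euler: u_{n+1} = u_n + h·f(x_n, u_n).
x=0.000000, u=1.600000: f=-0.624000 → u ← 1.600000 + 0.18·(-0.624000) = 1.487680
x=0.180000, u=1.487680: f=-0.413099 → u ← 1.487680 + 0.18·(-0.413099) = 1.413322
x=0.360000, u=1.413322: f=-0.287360 → u ← 1.413322 + 0.18·(-0.287360) = 1.361597
u(0.54) ≈ 1.3616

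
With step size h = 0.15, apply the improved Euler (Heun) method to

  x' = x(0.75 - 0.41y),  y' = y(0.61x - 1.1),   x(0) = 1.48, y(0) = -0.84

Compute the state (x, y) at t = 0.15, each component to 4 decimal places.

1.7416, -0.8246

Heun on (x,y): k1 = f(t_n, state_n); k2 = f(t_n + h, state_n + h·k1); state_{n+1} = state_n + (h/2)·(k1 + k2).
0.000000: (1.480000, -0.840000)
  k1 = (1.619712, 0.165648)
  predictor → (1.722957, -0.815153)
  k2 = (1.868052, 0.039940)
  → (1.741582, -0.824581)
(x(0.15), y(0.15)) ≈ (1.7416, -0.8246)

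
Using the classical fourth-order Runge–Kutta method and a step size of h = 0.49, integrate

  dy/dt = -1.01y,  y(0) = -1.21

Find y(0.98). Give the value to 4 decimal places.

-0.4500

RK4: k1 = f(t_n, y_n); k2 = f(t_n + h/2, y_n + (h/2)·k1); k3 = f(t_n + h/2, y_n + (h/2)·k2); k4 = f(t_n + h, y_n + h·k3); y_{n+1} = y_n + (h/6)·(k1 + 2k2 + 2k3 + k4).
t=0.000000, y=-1.210000:
  k1 = f(0.000000, -1.210000) = 1.222100
  k2 = f(0.245000, -0.910586) = 0.919691
  k3 = f(0.245000, -0.984676) = 0.994522
  k4 = f(0.490000, -0.722684) = 0.729911
  y ← -1.210000 + (0.49/6)·(k1 + 2k2 + 2k3 + k4) = -0.737931
t=0.490000, y=-0.737931:
  k1 = f(0.490000, -0.737931) = 0.745310
  k2 = f(0.735000, -0.555330) = 0.560883
  k3 = f(0.735000, -0.600514) = 0.606520
  k4 = f(0.980000, -0.440736) = 0.445144
  y ← -0.737931 + (0.49/6)·(k1 + 2k2 + 2k3 + k4) = -0.450035
y(0.98) ≈ -0.4500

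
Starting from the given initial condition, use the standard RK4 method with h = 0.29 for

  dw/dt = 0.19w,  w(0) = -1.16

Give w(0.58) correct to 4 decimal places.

RK4: k1 = f(t_n, w_n); k2 = f(t_n + h/2, w_n + (h/2)·k1); k3 = f(t_n + h/2, w_n + (h/2)·k2); k4 = f(t_n + h, w_n + h·k3); w_{n+1} = w_n + (h/6)·(k1 + 2k2 + 2k3 + k4).
t=0.000000, w=-1.160000:
  k1 = f(0.000000, -1.160000) = -0.220400
  k2 = f(0.145000, -1.191958) = -0.226472
  k3 = f(0.145000, -1.192838) = -0.226639
  k4 = f(0.290000, -1.225725) = -0.232888
  w ← -1.160000 + (0.29/6)·(k1 + 2k2 + 2k3 + k4) = -1.225710
t=0.290000, w=-1.225710:
  k1 = f(0.290000, -1.225710) = -0.232885
  k2 = f(0.435000, -1.259478) = -0.239301
  k3 = f(0.435000, -1.260408) = -0.239478
  k4 = f(0.580000, -1.295158) = -0.246080
  w ← -1.225710 + (0.29/6)·(k1 + 2k2 + 2k3 + k4) = -1.295142
w(0.58) ≈ -1.2951

-1.2951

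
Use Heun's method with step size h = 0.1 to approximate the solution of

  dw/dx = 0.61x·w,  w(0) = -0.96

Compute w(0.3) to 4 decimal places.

Heun: k1 = f(x_n, w_n); k2 = f(x_n + h, w_n + h·k1); w_{n+1} = w_n + (h/2)·(k1 + k2).
x=0.000000, w=-0.960000:
  k1 = f(0.000000, -0.960000) = 0.000000
  k2 = f(0.100000, -0.960000) = -0.058560
  w ← -0.960000 + (0.1/2)·(0.000000 + (-0.058560)) = -0.962928
x=0.100000, w=-0.962928:
  k1 = f(0.100000, -0.962928) = -0.058739
  k2 = f(0.200000, -0.968802) = -0.118194
  w ← -0.962928 + (0.1/2)·(-0.058739 + (-0.118194)) = -0.971775
x=0.200000, w=-0.971775:
  k1 = f(0.200000, -0.971775) = -0.118557
  k2 = f(0.300000, -0.983630) = -0.180004
  w ← -0.971775 + (0.1/2)·(-0.118557 + (-0.180004)) = -0.986703
w(0.3) ≈ -0.9867

-0.9867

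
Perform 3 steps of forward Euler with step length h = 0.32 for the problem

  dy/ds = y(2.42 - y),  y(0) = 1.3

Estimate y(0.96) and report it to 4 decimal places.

Euler: y_{n+1} = y_n + h·f(s_n, y_n).
s=0.000000, y=1.300000: f=1.456000 → y ← 1.300000 + 0.32·1.456000 = 1.765920
s=0.320000, y=1.765920: f=1.155053 → y ← 1.765920 + 0.32·1.155053 = 2.135537
s=0.640000, y=2.135537: f=0.607481 → y ← 2.135537 + 0.32·0.607481 = 2.329931
y(0.96) ≈ 2.3299

2.3299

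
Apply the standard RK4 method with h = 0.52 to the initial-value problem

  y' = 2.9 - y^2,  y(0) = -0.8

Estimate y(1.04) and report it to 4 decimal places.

RK4: k1 = f(t_n, y_n); k2 = f(t_n + h/2, y_n + (h/2)·k1); k3 = f(t_n + h/2, y_n + (h/2)·k2); k4 = f(t_n + h, y_n + h·k3); y_{n+1} = y_n + (h/6)·(k1 + 2k2 + 2k3 + k4).
t=0.000000, y=-0.800000:
  k1 = f(0.000000, -0.800000) = 2.260000
  k2 = f(0.260000, -0.212400) = 2.854886
  k3 = f(0.260000, -0.057730) = 2.896667
  k4 = f(0.520000, 0.706267) = 2.401187
  y ← -0.800000 + (0.52/6)·(k1 + 2k2 + 2k3 + k4) = 0.600905
t=0.520000, y=0.600905:
  k1 = f(0.520000, 0.600905) = 2.538913
  k2 = f(0.780000, 1.261023) = 1.309822
  k3 = f(0.780000, 0.941459) = 2.013655
  k4 = f(1.040000, 1.648006) = 0.184076
  y ← 0.600905 + (0.52/6)·(k1 + 2k2 + 2k3 + k4) = 1.412967
y(1.04) ≈ 1.4130

1.4130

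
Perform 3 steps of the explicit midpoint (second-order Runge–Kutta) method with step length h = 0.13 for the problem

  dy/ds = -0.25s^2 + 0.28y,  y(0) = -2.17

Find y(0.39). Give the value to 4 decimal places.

-2.4252

Midpoint: k1 = f(s_n, y_n); k2 = f(s_n + h/2, y_n + (h/2)·k1); y_{n+1} = y_n + h·k2.
s=0.000000, y=-2.170000:
  k1 = f(0.000000, -2.170000) = -0.607600
  k2 = f(0.065000, -2.209494) = -0.619715
  y ← -2.170000 + 0.13·(-0.619715) = -2.250563
s=0.130000, y=-2.250563:
  k1 = f(0.130000, -2.250563) = -0.634383
  k2 = f(0.195000, -2.291798) = -0.651210
  y ← -2.250563 + 0.13·(-0.651210) = -2.335220
s=0.260000, y=-2.335220:
  k1 = f(0.260000, -2.335220) = -0.670762
  k2 = f(0.325000, -2.378820) = -0.692476
  y ← -2.335220 + 0.13·(-0.692476) = -2.425242
y(0.39) ≈ -2.4252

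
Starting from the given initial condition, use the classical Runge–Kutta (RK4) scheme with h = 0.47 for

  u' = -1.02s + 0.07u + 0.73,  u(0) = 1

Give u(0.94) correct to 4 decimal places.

RK4: k1 = f(s_n, u_n); k2 = f(s_n + h/2, u_n + (h/2)·k1); k3 = f(s_n + h/2, u_n + (h/2)·k2); k4 = f(s_n + h, u_n + h·k3); u_{n+1} = u_n + (h/6)·(k1 + 2k2 + 2k3 + k4).
s=0.000000, u=1.000000:
  k1 = f(0.000000, 1.000000) = 0.800000
  k2 = f(0.235000, 1.188000) = 0.573460
  k3 = f(0.235000, 1.134763) = 0.569733
  k4 = f(0.470000, 1.267775) = 0.339344
  u ← 1.000000 + (0.47/6)·(k1 + 2k2 + 2k3 + k4) = 1.268349
s=0.470000, u=1.268349:
  k1 = f(0.470000, 1.268349) = 0.339384
  k2 = f(0.705000, 1.348104) = 0.105267
  k3 = f(0.705000, 1.293087) = 0.101416
  k4 = f(0.940000, 1.316014) = -0.136679
  u ← 1.268349 + (0.47/6)·(k1 + 2k2 + 2k3 + k4) = 1.316608
u(0.94) ≈ 1.3166

1.3166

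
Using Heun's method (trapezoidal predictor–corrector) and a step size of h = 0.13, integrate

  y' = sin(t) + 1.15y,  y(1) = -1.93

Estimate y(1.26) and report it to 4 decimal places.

Heun: k1 = f(t_n, y_n); k2 = f(t_n + h, y_n + h·k1); y_{n+1} = y_n + (h/2)·(k1 + k2).
t=1.000000, y=-1.930000:
  k1 = f(1.000000, -1.930000) = -1.378029
  k2 = f(1.130000, -2.109144) = -1.521103
  y ← -1.930000 + (0.13/2)·(-1.378029 + (-1.521103)) = -2.118444
t=1.130000, y=-2.118444:
  k1 = f(1.130000, -2.118444) = -1.531798
  k2 = f(1.260000, -2.317577) = -1.713124
  y ← -2.118444 + (0.13/2)·(-1.531798 + (-1.713124)) = -2.329363
y(1.26) ≈ -2.3294

-2.3294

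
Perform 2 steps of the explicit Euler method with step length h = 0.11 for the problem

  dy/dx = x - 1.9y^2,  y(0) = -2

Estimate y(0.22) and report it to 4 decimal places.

-4.5049

Euler: y_{n+1} = y_n + h·f(x_n, y_n).
x=0.000000, y=-2.000000: f=-7.600000 → y ← -2.000000 + 0.11·(-7.600000) = -2.836000
x=0.110000, y=-2.836000: f=-15.171502 → y ← -2.836000 + 0.11·(-15.171502) = -4.504865
y(0.22) ≈ -4.5049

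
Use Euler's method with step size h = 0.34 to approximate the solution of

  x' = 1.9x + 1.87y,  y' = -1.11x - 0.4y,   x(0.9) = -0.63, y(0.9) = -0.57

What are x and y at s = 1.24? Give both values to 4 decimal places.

Euler on (x,y): x_{n+1} = x_n + h·x', y_{n+1} = y_n + h·y'.
0.900000: (-0.630000, -0.570000); f=(-2.262900, 0.927300) → (-1.399386, -0.254718)
(x(1.24), y(1.24)) ≈ (-1.3994, -0.2547)

-1.3994, -0.2547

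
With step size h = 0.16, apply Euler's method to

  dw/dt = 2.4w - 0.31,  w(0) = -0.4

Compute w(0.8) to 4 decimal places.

Euler: w_{n+1} = w_n + h·f(t_n, w_n).
t=0.000000, w=-0.400000: f=-1.270000 → w ← -0.400000 + 0.16·(-1.270000) = -0.603200
t=0.160000, w=-0.603200: f=-1.757680 → w ← -0.603200 + 0.16·(-1.757680) = -0.884429
t=0.320000, w=-0.884429: f=-2.432629 → w ← -0.884429 + 0.16·(-2.432629) = -1.273649
t=0.480000, w=-1.273649: f=-3.366759 → w ← -1.273649 + 0.16·(-3.366759) = -1.812331
t=0.640000, w=-1.812331: f=-4.659594 → w ← -1.812331 + 0.16·(-4.659594) = -2.557866
w(0.8) ≈ -2.5579

-2.5579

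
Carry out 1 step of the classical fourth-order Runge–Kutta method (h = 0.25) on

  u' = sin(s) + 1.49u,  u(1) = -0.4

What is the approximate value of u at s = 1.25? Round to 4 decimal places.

-0.3090

RK4: k1 = f(s_n, u_n); k2 = f(s_n + h/2, u_n + (h/2)·k1); k3 = f(s_n + h/2, u_n + (h/2)·k2); k4 = f(s_n + h, u_n + h·k3); u_{n+1} = u_n + (h/6)·(k1 + 2k2 + 2k3 + k4).
s=1.000000, u=-0.400000:
  k1 = f(1.000000, -0.400000) = 0.245471
  k2 = f(1.125000, -0.369316) = 0.351987
  k3 = f(1.125000, -0.356002) = 0.371825
  k4 = f(1.250000, -0.307044) = 0.491489
  u ← -0.400000 + (0.25/6)·(k1 + 2k2 + 2k3 + k4) = -0.308976
u(1.25) ≈ -0.3090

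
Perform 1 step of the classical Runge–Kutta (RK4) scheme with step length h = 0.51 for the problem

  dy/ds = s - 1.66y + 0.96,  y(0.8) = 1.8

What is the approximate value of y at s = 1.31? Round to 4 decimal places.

RK4: k1 = f(s_n, y_n); k2 = f(s_n + h/2, y_n + (h/2)·k1); k3 = f(s_n + h/2, y_n + (h/2)·k2); k4 = f(s_n + h, y_n + h·k3); y_{n+1} = y_n + (h/6)·(k1 + 2k2 + 2k3 + k4).
s=0.800000, y=1.800000:
  k1 = f(0.800000, 1.800000) = -1.228000
  k2 = f(1.055000, 1.486860) = -0.453188
  k3 = f(1.055000, 1.684437) = -0.781166
  k4 = f(1.310000, 1.401605) = -0.056665
  y ← 1.800000 + (0.51/6)·(k1 + 2k2 + 2k3 + k4) = 1.480963
y(1.31) ≈ 1.4810

1.4810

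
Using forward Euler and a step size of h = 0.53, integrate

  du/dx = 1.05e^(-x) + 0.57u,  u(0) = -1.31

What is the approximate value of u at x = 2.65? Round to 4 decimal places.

-2.0390

Euler: u_{n+1} = u_n + h·f(x_n, u_n).
x=0.000000, u=-1.310000: f=0.303300 → u ← -1.310000 + 0.53·0.303300 = -1.149251
x=0.530000, u=-1.149251: f=-0.037038 → u ← -1.149251 + 0.53·(-0.037038) = -1.168881
x=1.060000, u=-1.168881: f=-0.302484 → u ← -1.168881 + 0.53·(-0.302484) = -1.329197
x=1.590000, u=-1.329197: f=-0.543521 → u ← -1.329197 + 0.53·(-0.543521) = -1.617263
x=2.120000, u=-1.617263: f=-0.795807 → u ← -1.617263 + 0.53·(-0.795807) = -2.039041
u(2.65) ≈ -2.0390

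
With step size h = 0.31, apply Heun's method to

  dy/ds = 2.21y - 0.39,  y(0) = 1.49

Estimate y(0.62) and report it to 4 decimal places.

Heun: k1 = f(s_n, y_n); k2 = f(s_n + h, y_n + h·k1); y_{n+1} = y_n + (h/2)·(k1 + k2).
s=0.000000, y=1.490000:
  k1 = f(0.000000, 1.490000) = 2.902900
  k2 = f(0.310000, 2.389899) = 4.891677
  y ← 1.490000 + (0.31/2)·(2.902900 + 4.891677) = 2.698159
s=0.310000, y=2.698159:
  k1 = f(0.310000, 2.698159) = 5.572932
  k2 = f(0.620000, 4.425768) = 9.390948
  y ← 2.698159 + (0.31/2)·(5.572932 + 9.390948) = 5.017561
y(0.62) ≈ 5.0176

5.0176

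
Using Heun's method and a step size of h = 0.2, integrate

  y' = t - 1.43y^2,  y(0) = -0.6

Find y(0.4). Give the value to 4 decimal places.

-0.8049

Heun: k1 = f(t_n, y_n); k2 = f(t_n + h, y_n + h·k1); y_{n+1} = y_n + (h/2)·(k1 + k2).
t=0.000000, y=-0.600000:
  k1 = f(0.000000, -0.600000) = -0.514800
  k2 = f(0.200000, -0.702960) = -0.506638
  y ← -0.600000 + (0.2/2)·(-0.514800 + (-0.506638)) = -0.702144
t=0.200000, y=-0.702144:
  k1 = f(0.200000, -0.702144) = -0.504999
  k2 = f(0.400000, -0.803144) = -0.522407
  y ← -0.702144 + (0.2/2)·(-0.504999 + (-0.522407)) = -0.804884
y(0.4) ≈ -0.8049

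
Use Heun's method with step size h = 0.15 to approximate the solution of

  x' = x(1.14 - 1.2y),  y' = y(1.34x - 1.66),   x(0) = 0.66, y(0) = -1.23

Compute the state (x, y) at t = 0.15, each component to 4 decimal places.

Heun on (x,y): k1 = f(t_n, state_n); k2 = f(t_n + h, state_n + h·k1); state_{n+1} = state_n + (h/2)·(k1 + k2).
0.000000: (0.660000, -1.230000)
  k1 = (1.726560, 0.953988)
  predictor → (0.918984, -1.086902)
  k2 = (2.246256, 0.465804)
  → (0.957961, -1.123516)
(x(0.15), y(0.15)) ≈ (0.9580, -1.1235)

0.9580, -1.1235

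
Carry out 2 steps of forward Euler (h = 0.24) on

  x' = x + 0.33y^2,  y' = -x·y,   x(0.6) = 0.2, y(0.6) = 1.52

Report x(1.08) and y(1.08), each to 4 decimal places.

Euler on (x,y): x_{n+1} = x_n + h·x', y_{n+1} = y_n + h·y'.
0.600000: (0.200000, 1.520000); f=(0.962432, -0.304000) → (0.430984, 1.447040)
0.840000: (0.430984, 1.447040); f=(1.121979, -0.623651) → (0.700259, 1.297364)
(x(1.08), y(1.08)) ≈ (0.7003, 1.2974)

0.7003, 1.2974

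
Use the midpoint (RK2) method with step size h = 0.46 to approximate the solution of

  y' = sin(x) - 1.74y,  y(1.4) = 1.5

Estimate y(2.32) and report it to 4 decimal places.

0.7728

Midpoint: k1 = f(x_n, y_n); k2 = f(x_n + h/2, y_n + (h/2)·k1); y_{n+1} = y_n + h·k2.
x=1.400000, y=1.500000:
  k1 = f(1.400000, 1.500000) = -1.624550
  k2 = f(1.630000, 1.126353) = -0.961607
  y ← 1.500000 + 0.46·(-0.961607) = 1.057661
x=1.860000, y=1.057661:
  k1 = f(1.860000, 1.057661) = -0.881858
  k2 = f(2.090000, 0.854833) = -0.619195
  y ← 1.057661 + 0.46·(-0.619195) = 0.772831
y(2.32) ≈ 0.7728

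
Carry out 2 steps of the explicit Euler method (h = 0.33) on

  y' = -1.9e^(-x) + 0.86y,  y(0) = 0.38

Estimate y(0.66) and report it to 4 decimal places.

Euler: y_{n+1} = y_n + h·f(x_n, y_n).
x=0.000000, y=0.380000: f=-1.573200 → y ← 0.380000 + 0.33·(-1.573200) = -0.139156
x=0.330000, y=-0.139156: f=-1.485629 → y ← -0.139156 + 0.33·(-1.485629) = -0.629414
y(0.66) ≈ -0.6294

-0.6294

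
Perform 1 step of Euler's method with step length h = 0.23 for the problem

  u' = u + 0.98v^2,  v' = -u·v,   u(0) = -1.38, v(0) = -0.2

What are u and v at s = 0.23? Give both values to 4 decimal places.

Euler on (u,v): u_{n+1} = u_n + h·u', v_{n+1} = v_n + h·v'.
0.000000: (-1.380000, -0.200000); f=(-1.340800, -0.276000) → (-1.688384, -0.263480)
(u(0.23), v(0.23)) ≈ (-1.6884, -0.2635)

-1.6884, -0.2635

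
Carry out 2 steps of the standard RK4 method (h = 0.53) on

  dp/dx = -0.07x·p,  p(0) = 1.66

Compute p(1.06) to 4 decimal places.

1.5960

RK4: k1 = f(x_n, p_n); k2 = f(x_n + h/2, p_n + (h/2)·k1); k3 = f(x_n + h/2, p_n + (h/2)·k2); k4 = f(x_n + h, p_n + h·k3); p_{n+1} = p_n + (h/6)·(k1 + 2k2 + 2k3 + k4).
x=0.000000, p=1.660000:
  k1 = f(0.000000, 1.660000) = 0.000000
  k2 = f(0.265000, 1.660000) = -0.030793
  k3 = f(0.265000, 1.651840) = -0.030642
  k4 = f(0.530000, 1.643760) = -0.060983
  p ← 1.660000 + (0.53/6)·(k1 + 2k2 + 2k3 + k4) = 1.643760
x=0.530000, p=1.643760:
  k1 = f(0.530000, 1.643760) = -0.060983
  k2 = f(0.795000, 1.627599) = -0.090576
  k3 = f(0.795000, 1.619757) = -0.090139
  k4 = f(1.060000, 1.595986) = -0.118422
  p ← 1.643760 + (0.53/6)·(k1 + 2k2 + 2k3 + k4) = 1.595986
p(1.06) ≈ 1.5960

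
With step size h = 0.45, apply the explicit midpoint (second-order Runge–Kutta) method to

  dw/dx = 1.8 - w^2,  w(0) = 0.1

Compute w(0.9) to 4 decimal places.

1.1020

Midpoint: k1 = f(x_n, w_n); k2 = f(x_n + h/2, w_n + (h/2)·k1); w_{n+1} = w_n + h·k2.
x=0.000000, w=0.100000:
  k1 = f(0.000000, 0.100000) = 1.790000
  k2 = f(0.225000, 0.502750) = 1.547242
  w ← 0.100000 + 0.45·1.547242 = 0.796259
x=0.450000, w=0.796259:
  k1 = f(0.450000, 0.796259) = 1.165971
  k2 = f(0.675000, 1.058603) = 0.679360
  w ← 0.796259 + 0.45·0.679360 = 1.101971
w(0.9) ≈ 1.1020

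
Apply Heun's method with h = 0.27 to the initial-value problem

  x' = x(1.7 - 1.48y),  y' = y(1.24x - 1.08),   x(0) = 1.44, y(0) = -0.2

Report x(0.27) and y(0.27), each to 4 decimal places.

Heun on (x,y): k1 = f(t_n, state_n); k2 = f(t_n + h, state_n + h·k1); state_{n+1} = state_n + (h/2)·(k1 + k2).
0.000000: (1.440000, -0.200000)
  k1 = (2.874240, -0.141120)
  predictor → (2.216045, -0.238102)
  k2 = (4.548192, -0.397130)
  → (2.442028, -0.272664)
(x(0.27), y(0.27)) ≈ (2.4420, -0.2727)

2.4420, -0.2727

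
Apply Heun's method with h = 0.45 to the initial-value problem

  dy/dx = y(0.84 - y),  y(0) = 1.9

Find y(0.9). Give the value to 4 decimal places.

1.1813

Heun: k1 = f(x_n, y_n); k2 = f(x_n + h, y_n + h·k1); y_{n+1} = y_n + (h/2)·(k1 + k2).
x=0.000000, y=1.900000:
  k1 = f(0.000000, 1.900000) = -2.014000
  k2 = f(0.450000, 0.993700) = -0.152732
  y ← 1.900000 + (0.45/2)·(-2.014000 + (-0.152732)) = 1.412485
x=0.450000, y=1.412485:
  k1 = f(0.450000, 1.412485) = -0.808627
  k2 = f(0.900000, 1.048603) = -0.218742
  y ← 1.412485 + (0.45/2)·(-0.808627 + (-0.218742)) = 1.181327
y(0.9) ≈ 1.1813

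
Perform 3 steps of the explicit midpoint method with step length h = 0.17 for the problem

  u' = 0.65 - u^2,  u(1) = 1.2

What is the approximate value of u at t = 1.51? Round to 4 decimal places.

0.9626

Midpoint: k1 = f(t_n, u_n); k2 = f(t_n + h/2, u_n + (h/2)·k1); u_{n+1} = u_n + h·k2.
t=1.000000, u=1.200000:
  k1 = f(1.000000, 1.200000) = -0.790000
  k2 = f(1.085000, 1.132850) = -0.633349
  u ← 1.200000 + 0.17·(-0.633349) = 1.092331
t=1.170000, u=1.092331:
  k1 = f(1.170000, 1.092331) = -0.543186
  k2 = f(1.255000, 1.046160) = -0.444450
  u ← 1.092331 + 0.17·(-0.444450) = 1.016774
t=1.340000, u=1.016774:
  k1 = f(1.340000, 1.016774) = -0.383830
  k2 = f(1.425000, 0.984149) = -0.318548
  u ← 1.016774 + 0.17·(-0.318548) = 0.962621
u(1.51) ≈ 0.9626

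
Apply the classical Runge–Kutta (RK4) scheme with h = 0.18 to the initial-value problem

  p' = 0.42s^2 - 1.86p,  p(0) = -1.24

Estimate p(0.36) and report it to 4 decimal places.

-0.6293

RK4: k1 = f(s_n, p_n); k2 = f(s_n + h/2, p_n + (h/2)·k1); k3 = f(s_n + h/2, p_n + (h/2)·k2); k4 = f(s_n + h, p_n + h·k3); p_{n+1} = p_n + (h/6)·(k1 + 2k2 + 2k3 + k4).
s=0.000000, p=-1.240000:
  k1 = f(0.000000, -1.240000) = 2.306400
  k2 = f(0.090000, -1.032424) = 1.923711
  k3 = f(0.090000, -1.066866) = 1.987773
  k4 = f(0.180000, -0.882201) = 1.654502
  p ← -1.240000 + (0.18/6)·(k1 + 2k2 + 2k3 + k4) = -0.886484
s=0.180000, p=-0.886484:
  k1 = f(0.180000, -0.886484) = 1.662468
  k2 = f(0.270000, -0.736862) = 1.401181
  k3 = f(0.270000, -0.760378) = 1.444920
  k4 = f(0.360000, -0.626398) = 1.219533
  p ← -0.886484 + (0.18/6)·(k1 + 2k2 + 2k3 + k4) = -0.629258
p(0.36) ≈ -0.6293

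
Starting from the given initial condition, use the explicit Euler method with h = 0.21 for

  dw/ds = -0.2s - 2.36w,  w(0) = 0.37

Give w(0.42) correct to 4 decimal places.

0.0853

Euler: w_{n+1} = w_n + h·f(s_n, w_n).
s=0.000000, w=0.370000: f=-0.873200 → w ← 0.370000 + 0.21·(-0.873200) = 0.186628
s=0.210000, w=0.186628: f=-0.482442 → w ← 0.186628 + 0.21·(-0.482442) = 0.085315
w(0.42) ≈ 0.0853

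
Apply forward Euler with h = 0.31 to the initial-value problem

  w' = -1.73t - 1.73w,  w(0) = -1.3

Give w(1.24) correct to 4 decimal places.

-0.7488

Euler: w_{n+1} = w_n + h·f(t_n, w_n).
t=0.000000, w=-1.300000: f=2.249000 → w ← -1.300000 + 0.31·2.249000 = -0.602810
t=0.310000, w=-0.602810: f=0.506561 → w ← -0.602810 + 0.31·0.506561 = -0.445776
t=0.620000, w=-0.445776: f=-0.301408 → w ← -0.445776 + 0.31·(-0.301408) = -0.539212
t=0.930000, w=-0.539212: f=-0.676063 → w ← -0.539212 + 0.31·(-0.676063) = -0.748792
w(1.24) ≈ -0.7488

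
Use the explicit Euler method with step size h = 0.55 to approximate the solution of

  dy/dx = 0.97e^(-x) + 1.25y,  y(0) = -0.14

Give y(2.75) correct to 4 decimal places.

4.6273

Euler: y_{n+1} = y_n + h·f(x_n, y_n).
x=0.000000, y=-0.140000: f=0.795000 → y ← -0.140000 + 0.55·0.795000 = 0.297250
x=0.550000, y=0.297250: f=0.931204 → y ← 0.297250 + 0.55·0.931204 = 0.809412
x=1.100000, y=0.809412: f=1.334650 → y ← 0.809412 + 0.55·1.334650 = 1.543470
x=1.650000, y=1.543470: f=2.115625 → y ← 1.543470 + 0.55·2.115625 = 2.707064
x=2.200000, y=2.707064: f=3.491309 → y ← 2.707064 + 0.55·3.491309 = 4.627283
y(2.75) ≈ 4.6273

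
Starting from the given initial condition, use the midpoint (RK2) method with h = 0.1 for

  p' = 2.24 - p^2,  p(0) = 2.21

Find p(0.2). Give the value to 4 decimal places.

1.8600

Midpoint: k1 = f(t_n, p_n); k2 = f(t_n + h/2, p_n + (h/2)·k1); p_{n+1} = p_n + h·k2.
t=0.000000, p=2.210000:
  k1 = f(0.000000, 2.210000) = -2.644100
  k2 = f(0.050000, 2.077795) = -2.077232
  p ← 2.210000 + 0.1·(-2.077232) = 2.002277
t=0.100000, p=2.002277:
  k1 = f(0.100000, 2.002277) = -1.769112
  k2 = f(0.150000, 1.913821) = -1.422711
  p ← 2.002277 + 0.1·(-1.422711) = 1.860006
p(0.2) ≈ 1.8600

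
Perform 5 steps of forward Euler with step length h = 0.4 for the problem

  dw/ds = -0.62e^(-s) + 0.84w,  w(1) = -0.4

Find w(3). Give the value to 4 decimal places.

-2.2673

Euler: w_{n+1} = w_n + h·f(s_n, w_n).
s=1.000000, w=-0.400000: f=-0.564085 → w ← -0.400000 + 0.4·(-0.564085) = -0.625634
s=1.400000, w=-0.625634: f=-0.678423 → w ← -0.625634 + 0.4·(-0.678423) = -0.897003
s=1.800000, w=-0.897003: f=-0.855968 → w ← -0.897003 + 0.4·(-0.855968) = -1.239390
s=2.200000, w=-1.239390: f=-1.109786 → w ← -1.239390 + 0.4·(-1.109786) = -1.683305
s=2.600000, w=-1.683305: f=-1.460026 → w ← -1.683305 + 0.4·(-1.460026) = -2.267315
w(3) ≈ -2.2673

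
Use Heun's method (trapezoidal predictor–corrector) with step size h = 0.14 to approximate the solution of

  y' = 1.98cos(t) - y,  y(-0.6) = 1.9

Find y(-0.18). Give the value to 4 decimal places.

1.8755

Heun: k1 = f(t_n, y_n); k2 = f(t_n + h, y_n + h·k1); y_{n+1} = y_n + (h/2)·(k1 + k2).
t=-0.600000, y=1.900000:
  k1 = f(-0.600000, 1.900000) = -0.265835
  k2 = f(-0.460000, 1.862783) = -0.088599
  y ← 1.900000 + (0.14/2)·(-0.265835 + (-0.088599)) = 1.875190
t=-0.460000, y=1.875190:
  k1 = f(-0.460000, 1.875190) = -0.101006
  k2 = f(-0.320000, 1.861049) = 0.018437
  y ← 1.875190 + (0.14/2)·(-0.101006 + 0.018437) = 1.869410
t=-0.320000, y=1.869410:
  k1 = f(-0.320000, 1.869410) = 0.010076
  k2 = f(-0.180000, 1.870820) = 0.077190
  y ← 1.869410 + (0.14/2)·(0.010076 + 0.077190) = 1.875518
y(-0.18) ≈ 1.8755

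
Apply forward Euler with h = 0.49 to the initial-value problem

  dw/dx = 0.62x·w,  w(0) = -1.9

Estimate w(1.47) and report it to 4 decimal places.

-2.8327

Euler: w_{n+1} = w_n + h·f(x_n, w_n).
x=0.000000, w=-1.900000: f=0.000000 → w ← -1.900000 + 0.49·0.000000 = -1.900000
x=0.490000, w=-1.900000: f=-0.577220 → w ← -1.900000 + 0.49·(-0.577220) = -2.182838
x=0.980000, w=-2.182838: f=-1.326292 → w ← -2.182838 + 0.49·(-1.326292) = -2.832721
w(1.47) ≈ -2.8327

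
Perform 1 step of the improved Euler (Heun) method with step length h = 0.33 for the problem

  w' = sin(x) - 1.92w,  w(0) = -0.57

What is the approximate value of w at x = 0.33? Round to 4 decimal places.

-0.2698

Heun: k1 = f(x_n, w_n); k2 = f(x_n + h, w_n + h·k1); w_{n+1} = w_n + (h/2)·(k1 + k2).
x=0.000000, w=-0.570000:
  k1 = f(0.000000, -0.570000) = 1.094400
  k2 = f(0.330000, -0.208848) = 0.725031
  w ← -0.570000 + (0.33/2)·(1.094400 + 0.725031) = -0.269794
w(0.33) ≈ -0.2698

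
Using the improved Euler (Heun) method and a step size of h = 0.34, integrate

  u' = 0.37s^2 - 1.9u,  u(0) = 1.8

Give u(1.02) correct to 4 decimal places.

0.4165

Heun: k1 = f(s_n, u_n); k2 = f(s_n + h, u_n + h·k1); u_{n+1} = u_n + (h/2)·(k1 + k2).
s=0.000000, u=1.800000:
  k1 = f(0.000000, 1.800000) = -3.420000
  k2 = f(0.340000, 0.637200) = -1.167908
  u ← 1.800000 + (0.34/2)·(-3.420000 + (-1.167908)) = 1.020056
s=0.340000, u=1.020056:
  k1 = f(0.340000, 1.020056) = -1.895334
  k2 = f(0.680000, 0.375642) = -0.542632
  u ← 1.020056 + (0.34/2)·(-1.895334 + (-0.542632)) = 0.605601
s=0.680000, u=0.605601:
  k1 = f(0.680000, 0.605601) = -0.979555
  k2 = f(1.020000, 0.272553) = -0.132902
  u ← 0.605601 + (0.34/2)·(-0.979555 + (-0.132902)) = 0.416484
u(1.02) ≈ 0.4165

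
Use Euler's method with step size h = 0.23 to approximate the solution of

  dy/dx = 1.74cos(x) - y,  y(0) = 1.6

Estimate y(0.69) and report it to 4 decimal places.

1.6264

Euler: y_{n+1} = y_n + h·f(x_n, y_n).
x=0.000000, y=1.600000: f=0.140000 → y ← 1.600000 + 0.23·0.140000 = 1.632200
x=0.230000, y=1.632200: f=0.061980 → y ← 1.632200 + 0.23·0.061980 = 1.646455
x=0.460000, y=1.646455: f=-0.087324 → y ← 1.646455 + 0.23·(-0.087324) = 1.626371
y(0.69) ≈ 1.6264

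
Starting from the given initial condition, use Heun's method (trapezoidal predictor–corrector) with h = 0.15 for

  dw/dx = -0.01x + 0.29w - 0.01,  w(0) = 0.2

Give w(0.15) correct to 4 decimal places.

Heun: k1 = f(x_n, w_n); k2 = f(x_n + h, w_n + h·k1); w_{n+1} = w_n + (h/2)·(k1 + k2).
x=0.000000, w=0.200000:
  k1 = f(0.000000, 0.200000) = 0.048000
  k2 = f(0.150000, 0.207200) = 0.048588
  w ← 0.200000 + (0.15/2)·(0.048000 + 0.048588) = 0.207244
w(0.15) ≈ 0.2072

0.2072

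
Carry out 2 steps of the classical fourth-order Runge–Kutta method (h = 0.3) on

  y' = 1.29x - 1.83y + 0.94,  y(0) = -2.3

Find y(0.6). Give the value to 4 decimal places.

RK4: k1 = f(x_n, y_n); k2 = f(x_n + h/2, y_n + (h/2)·k1); k3 = f(x_n + h/2, y_n + (h/2)·k2); k4 = f(x_n + h, y_n + h·k3); y_{n+1} = y_n + (h/6)·(k1 + 2k2 + 2k3 + k4).
x=0.000000, y=-2.300000:
  k1 = f(0.000000, -2.300000) = 5.149000
  k2 = f(0.150000, -1.527650) = 3.929099
  k3 = f(0.150000, -1.710635) = 4.263962
  k4 = f(0.300000, -1.020811) = 3.195085
  y ← -2.300000 + (0.3/6)·(k1 + 2k2 + 2k3 + k4) = -1.063490
x=0.300000, y=-1.063490:
  k1 = f(0.300000, -1.063490) = 3.273186
  k2 = f(0.450000, -0.572512) = 2.568196
  k3 = f(0.450000, -0.678260) = 2.761716
  k4 = f(0.600000, -0.234975) = 2.144004
  y ← -1.063490 + (0.3/6)·(k1 + 2k2 + 2k3 + k4) = -0.259639
y(0.6) ≈ -0.2596

-0.2596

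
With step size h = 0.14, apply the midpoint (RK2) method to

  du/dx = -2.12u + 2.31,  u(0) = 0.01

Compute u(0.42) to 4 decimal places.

0.6392

Midpoint: k1 = f(x_n, u_n); k2 = f(x_n + h/2, u_n + (h/2)·k1); u_{n+1} = u_n + h·k2.
x=0.000000, u=0.010000:
  k1 = f(0.000000, 0.010000) = 2.288800
  k2 = f(0.070000, 0.170216) = 1.949142
  u ← 0.010000 + 0.14·1.949142 = 0.282880
x=0.140000, u=0.282880:
  k1 = f(0.140000, 0.282880) = 1.710295
  k2 = f(0.210000, 0.402601) = 1.456487
  u ← 0.282880 + 0.14·1.456487 = 0.486788
x=0.280000, u=0.486788:
  k1 = f(0.280000, 0.486788) = 1.278009
  k2 = f(0.350000, 0.576249) = 1.088353
  u ← 0.486788 + 0.14·1.088353 = 0.639157
u(0.42) ≈ 0.6392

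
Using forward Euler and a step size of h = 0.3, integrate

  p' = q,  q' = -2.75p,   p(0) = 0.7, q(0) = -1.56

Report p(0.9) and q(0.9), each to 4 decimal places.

-1.1079, -1.9913

Euler on (p,q): p_{n+1} = p_n + h·p', q_{n+1} = q_n + h·q'.
0.000000: (0.700000, -1.560000); f=(-1.560000, -1.925000) → (0.232000, -2.137500)
0.300000: (0.232000, -2.137500); f=(-2.137500, -0.638000) → (-0.409250, -2.328900)
0.600000: (-0.409250, -2.328900); f=(-2.328900, 1.125438) → (-1.107920, -1.991269)
(p(0.9), q(0.9)) ≈ (-1.1079, -1.9913)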